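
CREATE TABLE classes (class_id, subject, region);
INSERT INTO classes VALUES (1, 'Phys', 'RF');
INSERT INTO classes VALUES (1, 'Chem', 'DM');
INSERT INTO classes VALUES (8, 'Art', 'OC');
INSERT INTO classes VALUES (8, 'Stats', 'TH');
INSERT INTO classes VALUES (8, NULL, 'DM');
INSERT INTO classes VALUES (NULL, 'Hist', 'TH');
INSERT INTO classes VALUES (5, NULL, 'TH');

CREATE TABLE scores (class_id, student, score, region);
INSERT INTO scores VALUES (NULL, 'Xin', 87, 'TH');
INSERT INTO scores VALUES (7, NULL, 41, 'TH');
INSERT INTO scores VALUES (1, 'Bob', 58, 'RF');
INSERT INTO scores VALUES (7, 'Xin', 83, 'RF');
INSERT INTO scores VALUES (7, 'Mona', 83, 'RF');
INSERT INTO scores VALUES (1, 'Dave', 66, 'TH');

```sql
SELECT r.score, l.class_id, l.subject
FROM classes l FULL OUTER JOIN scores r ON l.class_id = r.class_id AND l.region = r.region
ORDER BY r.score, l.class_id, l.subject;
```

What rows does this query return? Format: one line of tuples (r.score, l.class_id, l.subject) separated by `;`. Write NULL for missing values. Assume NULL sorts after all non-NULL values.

(41, NULL, NULL); (58, 1, Phys); (66, NULL, NULL); (83, NULL, NULL); (83, NULL, NULL); (87, NULL, NULL); (NULL, 1, Chem); (NULL, 5, NULL); (NULL, 8, Art); (NULL, 8, Stats); (NULL, 8, NULL); (NULL, NULL, Hist)

FULL OUTER JOIN keeps every row from both sides; unmatched rows get NULL for the other side's columns.
Matching on l.class_id = r.class_id AND l.region = r.region. A NULL in a compared column never satisfies the condition.
Matched pairs: 1; unmatched l rows kept: 6; unmatched r rows kept: 5.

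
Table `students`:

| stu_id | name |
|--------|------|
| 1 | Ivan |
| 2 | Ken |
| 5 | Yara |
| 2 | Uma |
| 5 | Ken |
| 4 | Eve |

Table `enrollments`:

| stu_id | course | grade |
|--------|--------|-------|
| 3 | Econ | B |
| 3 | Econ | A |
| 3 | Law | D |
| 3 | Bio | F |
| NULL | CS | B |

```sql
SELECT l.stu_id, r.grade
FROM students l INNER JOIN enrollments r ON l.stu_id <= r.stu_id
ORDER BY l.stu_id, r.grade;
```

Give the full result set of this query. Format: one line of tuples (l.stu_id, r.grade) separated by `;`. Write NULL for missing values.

(1, A); (1, B); (1, D); (1, F); (2, A); (2, A); (2, B); (2, B); (2, D); (2, D); (2, F); (2, F)

INNER JOIN keeps only pairs where the ON condition holds.
Matching on l.stu_id <= r.stu_id. A NULL in a compared column never satisfies the condition.
- l row (stu_id=1): matches 4 r row(s) → 4 output row(s).
- l row (stu_id=2): matches 4 r row(s) → 4 output row(s).
- l row (stu_id=5): no match → dropped.
- l row (stu_id=2): matches 4 r row(s) → 4 output row(s).
- l row (stu_id=5): no match → dropped.
- l row (stu_id=4): no match → dropped.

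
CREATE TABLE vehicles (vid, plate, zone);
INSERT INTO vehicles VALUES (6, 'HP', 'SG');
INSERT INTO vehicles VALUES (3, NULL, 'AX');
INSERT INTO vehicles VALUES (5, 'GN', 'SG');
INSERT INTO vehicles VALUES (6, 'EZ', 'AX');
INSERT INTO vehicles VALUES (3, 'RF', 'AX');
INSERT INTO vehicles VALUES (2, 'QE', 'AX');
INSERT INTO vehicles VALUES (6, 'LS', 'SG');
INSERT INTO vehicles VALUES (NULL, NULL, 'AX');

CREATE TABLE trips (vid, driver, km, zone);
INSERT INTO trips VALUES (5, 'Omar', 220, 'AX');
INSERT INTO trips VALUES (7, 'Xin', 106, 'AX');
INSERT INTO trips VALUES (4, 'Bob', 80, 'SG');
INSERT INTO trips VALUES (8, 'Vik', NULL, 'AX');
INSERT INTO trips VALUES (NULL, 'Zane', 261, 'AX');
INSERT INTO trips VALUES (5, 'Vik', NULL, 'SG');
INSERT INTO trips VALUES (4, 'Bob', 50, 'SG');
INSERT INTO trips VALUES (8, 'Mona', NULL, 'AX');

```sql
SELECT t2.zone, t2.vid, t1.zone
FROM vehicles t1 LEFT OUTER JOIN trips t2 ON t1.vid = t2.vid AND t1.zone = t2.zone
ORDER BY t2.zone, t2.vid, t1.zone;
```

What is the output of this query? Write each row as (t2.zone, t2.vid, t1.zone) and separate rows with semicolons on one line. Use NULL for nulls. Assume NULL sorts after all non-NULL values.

LEFT JOIN keeps every row from `vehicles`; unmatched rows get NULL for `trips`'s columns.
Matching on t1.vid = t2.vid AND t1.zone = t2.zone. A NULL in a compared column never satisfies the condition.
Matched pairs: 1; unmatched t1 rows kept: 7.

(SG, 5, SG); (NULL, NULL, AX); (NULL, NULL, AX); (NULL, NULL, AX); (NULL, NULL, AX); (NULL, NULL, AX); (NULL, NULL, SG); (NULL, NULL, SG)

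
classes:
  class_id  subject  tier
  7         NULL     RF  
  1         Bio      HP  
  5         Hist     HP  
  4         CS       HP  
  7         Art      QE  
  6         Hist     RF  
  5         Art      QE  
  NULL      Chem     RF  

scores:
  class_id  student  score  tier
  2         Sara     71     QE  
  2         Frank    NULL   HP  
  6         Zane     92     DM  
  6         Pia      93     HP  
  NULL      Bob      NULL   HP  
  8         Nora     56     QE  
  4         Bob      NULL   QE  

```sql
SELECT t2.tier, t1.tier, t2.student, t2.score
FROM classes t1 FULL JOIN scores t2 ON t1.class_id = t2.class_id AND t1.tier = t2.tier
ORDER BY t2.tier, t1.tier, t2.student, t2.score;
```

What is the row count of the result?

15

FULL OUTER JOIN keeps every row from both sides; unmatched rows get NULL for the other side's columns.
Matching on t1.class_id = t2.class_id AND t1.tier = t2.tier. A NULL in a compared column never satisfies the condition.
- class_id=7, tier=RF: no t2 row matches, row kept with t2 columns NULL.
- class_id=1, tier=HP: no t2 row matches, row kept with t2 columns NULL.
- class_id=5, tier=HP: no t2 row matches, row kept with t2 columns NULL.
- class_id=4, tier=HP: no t2 row matches, row kept with t2 columns NULL.
- class_id=7, tier=QE: no t2 row matches, row kept with t2 columns NULL.
- class_id=6, tier=RF: no t2 row matches, row kept with t2 columns NULL.
- class_id=5, tier=QE: no t2 row matches, row kept with t2 columns NULL.
- class_id=NULL, tier=RF: no t2 row matches, row kept with t2 columns NULL.
- 7 t2 row(s) had no t1 match → kept, t1 columns NULL.
Total: 0 matched + 15 padded = 15 rows.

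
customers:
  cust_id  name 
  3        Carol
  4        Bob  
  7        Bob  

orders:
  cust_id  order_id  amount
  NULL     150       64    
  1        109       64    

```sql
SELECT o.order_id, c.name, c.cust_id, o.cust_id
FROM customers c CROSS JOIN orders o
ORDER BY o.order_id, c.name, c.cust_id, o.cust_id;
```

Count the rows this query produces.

CROSS JOIN pairs every row of `customers` with every row of `orders`: 3 × 2 = 6 rows.

6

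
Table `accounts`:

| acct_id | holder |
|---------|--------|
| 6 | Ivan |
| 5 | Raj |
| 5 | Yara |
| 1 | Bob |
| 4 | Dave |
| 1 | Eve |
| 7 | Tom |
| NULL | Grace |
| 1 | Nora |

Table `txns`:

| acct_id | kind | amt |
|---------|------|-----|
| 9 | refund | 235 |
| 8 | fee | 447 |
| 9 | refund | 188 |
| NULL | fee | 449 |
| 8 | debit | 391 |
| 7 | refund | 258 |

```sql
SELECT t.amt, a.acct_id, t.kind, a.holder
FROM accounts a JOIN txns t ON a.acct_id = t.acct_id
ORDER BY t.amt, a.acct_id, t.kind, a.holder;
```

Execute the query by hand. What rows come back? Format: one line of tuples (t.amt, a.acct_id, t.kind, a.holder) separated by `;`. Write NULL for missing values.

(258, 7, refund, Tom)

INNER JOIN keeps only pairs where the ON condition holds.
Matching on a.acct_id = t.acct_id. A NULL in a compared column never satisfies the condition.
- a[0] acct_id=6 → no match; dropped.
- a[1] acct_id=5 → no match; dropped.
- a[2] acct_id=5 → no match; dropped.
- a[3] acct_id=1 → no match; dropped.
- a[4] acct_id=4 → no match; dropped.
- a[5] acct_id=1 → no match; dropped.
- a[6] acct_id=7 → 1 match(es) in t → 1 row(s).
- a[7] acct_id=NULL → no match; dropped.
- a[8] acct_id=1 → no match; dropped.
After projecting and ordering:
t.amt | a.acct_id | t.kind | a.holder
258 | 7 | refund | Tom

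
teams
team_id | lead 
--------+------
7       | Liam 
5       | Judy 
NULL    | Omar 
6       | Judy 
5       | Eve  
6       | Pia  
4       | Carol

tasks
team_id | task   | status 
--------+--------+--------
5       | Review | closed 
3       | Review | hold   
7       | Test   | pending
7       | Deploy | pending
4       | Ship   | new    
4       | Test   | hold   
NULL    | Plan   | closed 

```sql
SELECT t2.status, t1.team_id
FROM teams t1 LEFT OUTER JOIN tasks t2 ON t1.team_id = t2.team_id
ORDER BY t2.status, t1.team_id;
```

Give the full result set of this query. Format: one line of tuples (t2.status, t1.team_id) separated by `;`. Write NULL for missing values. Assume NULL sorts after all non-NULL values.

(closed, 5); (closed, 5); (hold, 4); (new, 4); (pending, 7); (pending, 7); (NULL, 6); (NULL, 6); (NULL, NULL)

LEFT JOIN keeps every row from `teams`; unmatched rows get NULL for `tasks`'s columns.
Matching on t1.team_id = t2.team_id. A NULL in a compared column never satisfies the condition.
- t1 (team_id=7) pairs with 2 row(s) of t2.
- t1 (team_id=5) pairs with 1 row(s) of t2.
- t1 (team_id=NULL) has no partner → padded with NULL.
- t1 (team_id=6) has no partner → padded with NULL.
- t1 (team_id=5) pairs with 1 row(s) of t2.
- t1 (team_id=6) has no partner → padded with NULL.
- t1 (team_id=4) pairs with 2 row(s) of t2.
After projecting and ordering:
t2.status | t1.team_id
closed | 5
closed | 5
hold | 4
new | 4
pending | 7
pending | 7
NULL | 6
NULL | 6
NULL | NULL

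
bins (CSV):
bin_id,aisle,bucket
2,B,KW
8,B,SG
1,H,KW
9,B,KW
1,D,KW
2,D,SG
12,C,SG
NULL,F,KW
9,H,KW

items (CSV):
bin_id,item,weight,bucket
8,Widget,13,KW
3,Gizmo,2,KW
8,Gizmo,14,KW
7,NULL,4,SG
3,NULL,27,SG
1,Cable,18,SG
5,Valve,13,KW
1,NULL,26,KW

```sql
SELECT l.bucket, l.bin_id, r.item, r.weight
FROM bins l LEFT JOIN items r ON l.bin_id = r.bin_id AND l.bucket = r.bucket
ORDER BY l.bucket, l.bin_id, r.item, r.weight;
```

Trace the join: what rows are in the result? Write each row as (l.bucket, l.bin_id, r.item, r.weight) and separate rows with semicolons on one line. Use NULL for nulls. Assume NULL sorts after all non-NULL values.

(KW, 1, NULL, 26); (KW, 1, NULL, 26); (KW, 2, NULL, NULL); (KW, 9, NULL, NULL); (KW, 9, NULL, NULL); (KW, NULL, NULL, NULL); (SG, 2, NULL, NULL); (SG, 8, NULL, NULL); (SG, 12, NULL, NULL)

LEFT JOIN keeps every row from `bins`; unmatched rows get NULL for `items`'s columns.
Matching on l.bin_id = r.bin_id AND l.bucket = r.bucket. A NULL in a compared column never satisfies the condition.
- bin_id=2, bucket=KW: no r row matches, row kept with r columns NULL.
- bin_id=8, bucket=SG: no r row matches, row kept with r columns NULL.
- bin_id=1, bucket=KW: 1 matching r row(s), so 1 row(s) emitted.
- bin_id=9, bucket=KW: no r row matches, row kept with r columns NULL.
- bin_id=1, bucket=KW: 1 matching r row(s), so 1 row(s) emitted.
- bin_id=2, bucket=SG: no r row matches, row kept with r columns NULL.
- bin_id=12, bucket=SG: no r row matches, row kept with r columns NULL.
- bin_id=NULL, bucket=KW: no r row matches, row kept with r columns NULL.
- bin_id=9, bucket=KW: no r row matches, row kept with r columns NULL.
After projecting and ordering:
l.bucket | l.bin_id | r.item | r.weight
KW | 1 | NULL | 26
KW | 1 | NULL | 26
KW | 2 | NULL | NULL
KW | 9 | NULL | NULL
KW | 9 | NULL | NULL
KW | NULL | NULL | NULL
SG | 2 | NULL | NULL
SG | 8 | NULL | NULL
SG | 12 | NULL | NULL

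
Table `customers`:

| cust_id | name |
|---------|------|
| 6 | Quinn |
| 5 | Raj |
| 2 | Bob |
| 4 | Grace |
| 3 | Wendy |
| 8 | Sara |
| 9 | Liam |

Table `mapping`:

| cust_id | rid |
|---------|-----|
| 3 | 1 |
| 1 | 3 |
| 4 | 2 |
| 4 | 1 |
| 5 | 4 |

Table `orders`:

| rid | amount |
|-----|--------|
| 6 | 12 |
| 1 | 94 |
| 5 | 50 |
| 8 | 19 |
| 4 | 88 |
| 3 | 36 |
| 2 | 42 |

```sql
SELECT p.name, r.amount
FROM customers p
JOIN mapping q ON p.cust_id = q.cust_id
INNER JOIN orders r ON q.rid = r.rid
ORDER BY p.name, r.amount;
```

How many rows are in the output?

4

Joins associate left-to-right: customers INNER JOIN mapping on cust_id gives 4 intermediate row(s).
Then INNER JOIN `orders r` on rid: keep only rows whose q.rid appears in r.
Result: 4 row(s).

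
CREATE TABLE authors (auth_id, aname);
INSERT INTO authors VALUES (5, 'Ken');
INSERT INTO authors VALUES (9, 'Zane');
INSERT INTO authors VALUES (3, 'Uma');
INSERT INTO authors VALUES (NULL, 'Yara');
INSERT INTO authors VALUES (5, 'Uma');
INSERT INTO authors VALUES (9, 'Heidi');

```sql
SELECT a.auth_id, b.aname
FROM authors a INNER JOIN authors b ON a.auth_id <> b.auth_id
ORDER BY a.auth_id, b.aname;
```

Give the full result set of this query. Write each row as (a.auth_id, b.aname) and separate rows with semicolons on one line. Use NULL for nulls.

(3, Heidi); (3, Ken); (3, Uma); (3, Zane); (5, Heidi); (5, Heidi); (5, Uma); (5, Uma); (5, Zane); (5, Zane); (9, Ken); (9, Ken); (9, Uma); (9, Uma); (9, Uma); (9, Uma)

INNER JOIN keeps only pairs where the ON condition holds.
Matching on a.auth_id <> b.auth_id. A NULL in a compared column never satisfies the condition.
- auth_id=5: 3 matching b row(s), so 3 row(s) emitted.
- auth_id=9: 3 matching b row(s), so 3 row(s) emitted.
- auth_id=3: 4 matching b row(s), so 4 row(s) emitted.
- auth_id=NULL: no matching b row, dropped.
- auth_id=5: 3 matching b row(s), so 3 row(s) emitted.
- auth_id=9: 3 matching b row(s), so 3 row(s) emitted.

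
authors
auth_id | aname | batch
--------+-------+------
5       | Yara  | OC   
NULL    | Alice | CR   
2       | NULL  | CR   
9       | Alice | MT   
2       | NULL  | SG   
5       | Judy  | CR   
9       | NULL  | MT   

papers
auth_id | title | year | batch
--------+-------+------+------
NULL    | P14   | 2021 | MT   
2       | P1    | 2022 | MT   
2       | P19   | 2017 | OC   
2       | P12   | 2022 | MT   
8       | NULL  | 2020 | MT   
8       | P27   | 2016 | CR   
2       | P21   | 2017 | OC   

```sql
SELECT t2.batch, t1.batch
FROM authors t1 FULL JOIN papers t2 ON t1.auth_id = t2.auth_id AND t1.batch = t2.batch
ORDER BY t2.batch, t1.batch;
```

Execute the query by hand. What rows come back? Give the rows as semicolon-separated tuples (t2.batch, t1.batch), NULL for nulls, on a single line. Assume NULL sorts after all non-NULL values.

FULL OUTER JOIN keeps every row from both sides; unmatched rows get NULL for the other side's columns.
Matching on t1.auth_id = t2.auth_id AND t1.batch = t2.batch. A NULL in a compared column never satisfies the condition.
- t1 row (auth_id=5, batch=OC): no match → kept, t2 columns NULL.
- t1 row (auth_id=NULL, batch=CR): no match → kept, t2 columns NULL.
- t1 row (auth_id=2, batch=CR): no match → kept, t2 columns NULL.
- t1 row (auth_id=9, batch=MT): no match → kept, t2 columns NULL.
- t1 row (auth_id=2, batch=SG): no match → kept, t2 columns NULL.
- t1 row (auth_id=5, batch=CR): no match → kept, t2 columns NULL.
- t1 row (auth_id=9, batch=MT): no match → kept, t2 columns NULL.
- plus 7 unmatched t2 row(s), each kept with NULL t1 columns.

(CR, NULL); (MT, NULL); (MT, NULL); (MT, NULL); (MT, NULL); (OC, NULL); (OC, NULL); (NULL, CR); (NULL, CR); (NULL, CR); (NULL, MT); (NULL, MT); (NULL, OC); (NULL, SG)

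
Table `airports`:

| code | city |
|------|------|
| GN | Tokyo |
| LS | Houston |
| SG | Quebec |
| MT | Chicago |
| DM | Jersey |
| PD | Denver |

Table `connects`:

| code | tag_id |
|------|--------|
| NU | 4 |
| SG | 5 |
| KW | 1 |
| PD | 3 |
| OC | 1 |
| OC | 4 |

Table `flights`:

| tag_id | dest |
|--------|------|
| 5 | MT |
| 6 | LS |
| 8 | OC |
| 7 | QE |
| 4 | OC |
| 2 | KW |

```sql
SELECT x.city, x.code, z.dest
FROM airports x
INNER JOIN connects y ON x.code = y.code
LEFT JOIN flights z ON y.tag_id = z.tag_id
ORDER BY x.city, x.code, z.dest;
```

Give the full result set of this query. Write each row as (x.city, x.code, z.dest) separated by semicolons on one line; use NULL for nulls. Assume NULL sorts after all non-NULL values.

(Denver, PD, NULL); (Quebec, SG, MT)

Joins associate left-to-right: airports INNER JOIN connects on code gives 2 intermediate row(s).
Then LEFT JOIN `flights z` on tag_id: each of those 2 rows is kept; rows whose y.tag_id has no match in z get NULL for z's columns.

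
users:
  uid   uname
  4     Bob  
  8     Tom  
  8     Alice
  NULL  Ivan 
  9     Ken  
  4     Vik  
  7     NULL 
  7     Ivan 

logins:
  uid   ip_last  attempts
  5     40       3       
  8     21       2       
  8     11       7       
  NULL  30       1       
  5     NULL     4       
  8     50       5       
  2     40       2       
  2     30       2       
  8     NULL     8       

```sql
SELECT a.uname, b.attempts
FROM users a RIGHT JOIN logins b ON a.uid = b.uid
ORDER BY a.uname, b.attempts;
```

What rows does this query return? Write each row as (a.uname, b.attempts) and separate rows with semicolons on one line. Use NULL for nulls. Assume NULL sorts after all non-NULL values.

(Alice, 2); (Alice, 5); (Alice, 7); (Alice, 8); (Tom, 2); (Tom, 5); (Tom, 7); (Tom, 8); (NULL, 1); (NULL, 2); (NULL, 2); (NULL, 3); (NULL, 4)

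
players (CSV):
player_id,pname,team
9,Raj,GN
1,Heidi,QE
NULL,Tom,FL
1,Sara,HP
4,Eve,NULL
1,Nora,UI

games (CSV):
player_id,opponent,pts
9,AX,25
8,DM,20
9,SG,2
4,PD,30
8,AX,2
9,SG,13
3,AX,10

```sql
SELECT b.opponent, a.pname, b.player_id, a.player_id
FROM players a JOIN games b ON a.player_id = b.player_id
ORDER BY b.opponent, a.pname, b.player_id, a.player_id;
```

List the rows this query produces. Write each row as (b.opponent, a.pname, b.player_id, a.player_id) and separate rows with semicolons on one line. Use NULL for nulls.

(AX, Raj, 9, 9); (PD, Eve, 4, 4); (SG, Raj, 9, 9); (SG, Raj, 9, 9)

INNER JOIN keeps only pairs where the ON condition holds.
Matching on a.player_id = b.player_id. A NULL in a compared column never satisfies the condition.
Matched pairs: 4.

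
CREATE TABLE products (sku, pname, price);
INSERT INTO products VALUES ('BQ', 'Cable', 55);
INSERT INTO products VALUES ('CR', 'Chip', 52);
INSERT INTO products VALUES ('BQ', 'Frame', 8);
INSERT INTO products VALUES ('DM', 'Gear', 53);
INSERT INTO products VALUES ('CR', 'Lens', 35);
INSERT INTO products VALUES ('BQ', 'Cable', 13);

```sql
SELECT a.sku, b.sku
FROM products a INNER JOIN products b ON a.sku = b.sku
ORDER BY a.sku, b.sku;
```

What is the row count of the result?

INNER JOIN keeps only pairs where the ON condition holds.
Matching on a.sku = b.sku.
- a row (sku=BQ): matches 3 b row(s) → 3 output row(s).
- a row (sku=CR): matches 2 b row(s) → 2 output row(s).
- a row (sku=BQ): matches 3 b row(s) → 3 output row(s).
- a row (sku=DM): matches 1 b row(s) → 1 output row(s).
- a row (sku=CR): matches 2 b row(s) → 2 output row(s).
- a row (sku=BQ): matches 3 b row(s) → 3 output row(s).
Total: 14 rows.

14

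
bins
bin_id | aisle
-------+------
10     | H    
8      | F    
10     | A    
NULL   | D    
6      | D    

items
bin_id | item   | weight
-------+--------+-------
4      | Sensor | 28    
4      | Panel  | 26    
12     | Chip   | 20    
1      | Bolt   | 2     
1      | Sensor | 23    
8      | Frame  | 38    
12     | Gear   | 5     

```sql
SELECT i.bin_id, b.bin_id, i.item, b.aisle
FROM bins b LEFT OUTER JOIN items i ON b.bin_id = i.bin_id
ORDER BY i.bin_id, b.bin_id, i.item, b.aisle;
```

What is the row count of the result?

LEFT JOIN keeps every row from `bins`; unmatched rows get NULL for `items`'s columns.
Matching on b.bin_id = i.bin_id. A NULL in a compared column never satisfies the condition.
- bin_id=10: no i row matches, row kept with i columns NULL.
- bin_id=8: 1 matching i row(s), so 1 row(s) emitted.
- bin_id=10: no i row matches, row kept with i columns NULL.
- bin_id=NULL: no i row matches, row kept with i columns NULL.
- bin_id=6: no i row matches, row kept with i columns NULL.
Total: 1 matched + 4 padded = 5 rows.

5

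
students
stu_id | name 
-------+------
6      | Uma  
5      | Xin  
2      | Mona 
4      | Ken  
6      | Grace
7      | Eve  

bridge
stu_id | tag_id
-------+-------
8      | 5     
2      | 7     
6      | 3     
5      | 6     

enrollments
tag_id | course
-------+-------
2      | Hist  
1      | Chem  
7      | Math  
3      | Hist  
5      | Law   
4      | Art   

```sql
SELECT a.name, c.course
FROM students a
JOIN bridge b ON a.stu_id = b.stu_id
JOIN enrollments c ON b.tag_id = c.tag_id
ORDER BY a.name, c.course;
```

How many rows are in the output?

Joins associate left-to-right: students INNER JOIN bridge on stu_id gives 4 intermediate row(s).
Then INNER JOIN `enrollments c` on tag_id: keep only rows whose b.tag_id appears in c.
Result: 3 row(s).

3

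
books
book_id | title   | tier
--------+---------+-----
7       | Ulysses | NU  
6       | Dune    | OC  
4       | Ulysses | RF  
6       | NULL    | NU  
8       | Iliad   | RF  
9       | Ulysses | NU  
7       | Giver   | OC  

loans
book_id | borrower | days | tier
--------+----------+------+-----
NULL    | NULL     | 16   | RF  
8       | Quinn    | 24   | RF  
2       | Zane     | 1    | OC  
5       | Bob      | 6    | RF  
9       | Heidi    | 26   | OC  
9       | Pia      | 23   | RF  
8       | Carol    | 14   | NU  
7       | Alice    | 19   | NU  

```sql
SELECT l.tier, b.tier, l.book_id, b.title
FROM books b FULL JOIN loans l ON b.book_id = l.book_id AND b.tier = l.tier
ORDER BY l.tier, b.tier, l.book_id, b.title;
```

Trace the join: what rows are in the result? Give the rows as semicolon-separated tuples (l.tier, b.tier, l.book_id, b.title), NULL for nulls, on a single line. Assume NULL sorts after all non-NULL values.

FULL OUTER JOIN keeps every row from both sides; unmatched rows get NULL for the other side's columns.
Matching on b.book_id = l.book_id AND b.tier = l.tier. A NULL in a compared column never satisfies the condition.
- b (book_id=7, tier=NU) pairs with 1 row(s) of l.
- b (book_id=6, tier=OC) has no partner → padded with NULL.
- b (book_id=4, tier=RF) has no partner → padded with NULL.
- b (book_id=6, tier=NU) has no partner → padded with NULL.
- b (book_id=8, tier=RF) pairs with 1 row(s) of l.
- b (book_id=9, tier=NU) has no partner → padded with NULL.
- b (book_id=7, tier=OC) has no partner → padded with NULL.
- 6 row(s) from l found no b partner → padded with NULL.

(NU, NU, 7, Ulysses); (NU, NULL, 8, NULL); (OC, NULL, 2, NULL); (OC, NULL, 9, NULL); (RF, RF, 8, Iliad); (RF, NULL, 5, NULL); (RF, NULL, 9, NULL); (RF, NULL, NULL, NULL); (NULL, NU, NULL, Ulysses); (NULL, NU, NULL, NULL); (NULL, OC, NULL, Dune); (NULL, OC, NULL, Giver); (NULL, RF, NULL, Ulysses)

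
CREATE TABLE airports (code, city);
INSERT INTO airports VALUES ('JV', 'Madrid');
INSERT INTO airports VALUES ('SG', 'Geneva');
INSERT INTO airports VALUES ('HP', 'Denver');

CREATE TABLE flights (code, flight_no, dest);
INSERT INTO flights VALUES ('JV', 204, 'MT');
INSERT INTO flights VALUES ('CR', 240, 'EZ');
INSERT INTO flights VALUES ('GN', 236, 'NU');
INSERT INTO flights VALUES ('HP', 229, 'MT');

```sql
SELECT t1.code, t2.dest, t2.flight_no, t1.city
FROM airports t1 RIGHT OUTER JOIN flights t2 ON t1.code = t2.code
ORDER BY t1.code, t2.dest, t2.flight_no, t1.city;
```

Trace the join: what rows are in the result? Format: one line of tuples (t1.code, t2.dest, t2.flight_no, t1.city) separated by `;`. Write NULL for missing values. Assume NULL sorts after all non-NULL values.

(HP, MT, 229, Denver); (JV, MT, 204, Madrid); (NULL, EZ, 240, NULL); (NULL, NU, 236, NULL)

RIGHT JOIN keeps every row from `flights`; unmatched rows get NULL for `airports`'s columns.
Matching on t1.code = t2.code.
Matched pairs: 2; unmatched t2 rows kept: 2.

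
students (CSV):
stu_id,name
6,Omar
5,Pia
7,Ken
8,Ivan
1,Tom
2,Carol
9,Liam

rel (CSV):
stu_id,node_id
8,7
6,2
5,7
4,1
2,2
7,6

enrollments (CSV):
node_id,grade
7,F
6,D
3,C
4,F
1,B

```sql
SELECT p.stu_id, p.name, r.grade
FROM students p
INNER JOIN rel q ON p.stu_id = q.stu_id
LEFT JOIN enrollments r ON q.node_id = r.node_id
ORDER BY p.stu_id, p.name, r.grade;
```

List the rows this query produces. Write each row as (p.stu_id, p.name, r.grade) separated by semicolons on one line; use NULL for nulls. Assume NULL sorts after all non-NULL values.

(2, Carol, NULL); (5, Pia, F); (6, Omar, NULL); (7, Ken, D); (8, Ivan, F)

Evaluate left to right. First `students p INNER JOIN rel q` on stu_id: 5 row(s).
Then LEFT JOIN `enrollments r` on node_id: each of those 5 rows is kept; rows whose q.node_id has no match in r get NULL for r's columns.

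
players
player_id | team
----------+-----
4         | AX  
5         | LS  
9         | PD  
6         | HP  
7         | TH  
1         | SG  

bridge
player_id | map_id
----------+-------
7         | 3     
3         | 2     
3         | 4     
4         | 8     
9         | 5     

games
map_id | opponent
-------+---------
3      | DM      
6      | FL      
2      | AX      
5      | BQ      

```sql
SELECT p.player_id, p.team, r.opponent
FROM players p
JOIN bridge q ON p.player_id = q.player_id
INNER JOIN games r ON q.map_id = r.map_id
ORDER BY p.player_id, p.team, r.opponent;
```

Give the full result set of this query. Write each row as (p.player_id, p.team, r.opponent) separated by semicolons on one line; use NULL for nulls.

(7, TH, DM); (9, PD, BQ)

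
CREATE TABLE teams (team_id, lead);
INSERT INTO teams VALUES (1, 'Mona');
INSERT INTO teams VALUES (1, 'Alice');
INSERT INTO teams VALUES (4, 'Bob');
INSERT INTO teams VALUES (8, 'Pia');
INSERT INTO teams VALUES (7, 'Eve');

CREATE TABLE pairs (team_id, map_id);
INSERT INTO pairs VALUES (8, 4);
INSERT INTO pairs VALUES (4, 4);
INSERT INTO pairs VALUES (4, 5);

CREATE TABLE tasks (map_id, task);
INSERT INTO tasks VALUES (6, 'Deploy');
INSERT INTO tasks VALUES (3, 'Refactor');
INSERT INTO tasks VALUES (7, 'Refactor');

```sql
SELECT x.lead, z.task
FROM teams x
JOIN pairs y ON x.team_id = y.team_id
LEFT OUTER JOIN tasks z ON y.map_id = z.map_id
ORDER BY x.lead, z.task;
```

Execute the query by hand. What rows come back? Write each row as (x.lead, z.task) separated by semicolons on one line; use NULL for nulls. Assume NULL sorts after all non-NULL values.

(Bob, NULL); (Bob, NULL); (Pia, NULL)

Evaluate left to right. First `teams x INNER JOIN pairs y` on team_id: 3 row(s).
Then LEFT JOIN `tasks z` on map_id: each of those 3 rows is kept; rows whose y.map_id has no match in z get NULL for z's columns.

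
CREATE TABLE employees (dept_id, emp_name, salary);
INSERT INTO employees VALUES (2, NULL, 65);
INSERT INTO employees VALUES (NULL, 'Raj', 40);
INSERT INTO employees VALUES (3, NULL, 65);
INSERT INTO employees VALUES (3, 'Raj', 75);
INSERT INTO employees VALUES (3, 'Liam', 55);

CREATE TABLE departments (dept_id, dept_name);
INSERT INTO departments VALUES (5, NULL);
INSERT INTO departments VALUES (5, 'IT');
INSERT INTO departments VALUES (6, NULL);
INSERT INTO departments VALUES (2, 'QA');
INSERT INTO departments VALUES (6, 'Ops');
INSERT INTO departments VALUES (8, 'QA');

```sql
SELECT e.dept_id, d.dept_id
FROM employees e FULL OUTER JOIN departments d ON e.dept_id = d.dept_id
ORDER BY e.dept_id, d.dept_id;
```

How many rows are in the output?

10

FULL OUTER JOIN keeps every row from both sides; unmatched rows get NULL for the other side's columns.
Matching on e.dept_id = d.dept_id. A NULL in a compared column never satisfies the condition.
- dept_id=2: 1 matching d row(s), so 1 row(s) emitted.
- dept_id=NULL: no d row matches, row kept with d columns NULL.
- dept_id=3: no d row matches, row kept with d columns NULL.
- dept_id=3: no d row matches, row kept with d columns NULL.
- dept_id=3: no d row matches, row kept with d columns NULL.
- 5 d row(s) had no e match → kept, e columns NULL.
Total: 1 matched + 9 padded = 10 rows.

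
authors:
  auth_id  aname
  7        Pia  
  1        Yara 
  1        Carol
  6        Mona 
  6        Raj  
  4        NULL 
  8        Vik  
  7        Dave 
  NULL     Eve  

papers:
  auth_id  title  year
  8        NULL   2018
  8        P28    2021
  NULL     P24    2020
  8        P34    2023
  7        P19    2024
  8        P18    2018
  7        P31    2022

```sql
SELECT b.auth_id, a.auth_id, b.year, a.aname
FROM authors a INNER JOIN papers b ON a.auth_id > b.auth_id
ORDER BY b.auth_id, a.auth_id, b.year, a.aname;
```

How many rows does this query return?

2

INNER JOIN keeps only pairs where the ON condition holds.
Matching on a.auth_id > b.auth_id. A NULL in a compared column never satisfies the condition.
Matched pairs: 2.
Total: 2 rows.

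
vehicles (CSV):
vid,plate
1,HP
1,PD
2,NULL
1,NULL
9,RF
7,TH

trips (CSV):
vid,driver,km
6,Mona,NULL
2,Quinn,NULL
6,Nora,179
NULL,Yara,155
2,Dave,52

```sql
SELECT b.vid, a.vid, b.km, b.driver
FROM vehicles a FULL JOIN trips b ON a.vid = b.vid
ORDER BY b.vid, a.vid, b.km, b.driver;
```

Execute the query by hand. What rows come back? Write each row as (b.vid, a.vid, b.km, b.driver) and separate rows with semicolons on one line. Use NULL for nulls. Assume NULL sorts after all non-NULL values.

(2, 2, 52, Dave); (2, 2, NULL, Quinn); (6, NULL, 179, Nora); (6, NULL, NULL, Mona); (NULL, 1, NULL, NULL); (NULL, 1, NULL, NULL); (NULL, 1, NULL, NULL); (NULL, 7, NULL, NULL); (NULL, 9, NULL, NULL); (NULL, NULL, 155, Yara)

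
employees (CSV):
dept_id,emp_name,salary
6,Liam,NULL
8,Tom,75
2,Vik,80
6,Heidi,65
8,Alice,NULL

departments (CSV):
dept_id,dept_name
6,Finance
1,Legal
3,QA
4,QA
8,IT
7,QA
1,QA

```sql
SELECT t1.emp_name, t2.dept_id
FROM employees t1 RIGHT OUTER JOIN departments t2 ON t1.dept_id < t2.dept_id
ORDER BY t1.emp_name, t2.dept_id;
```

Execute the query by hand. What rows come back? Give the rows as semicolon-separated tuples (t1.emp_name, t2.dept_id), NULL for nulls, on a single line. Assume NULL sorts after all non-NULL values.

RIGHT JOIN keeps every row from `departments`; unmatched rows get NULL for `employees`'s columns.
Matching on t1.dept_id < t2.dept_id.
- t1[0] dept_id=6 → 2 match(es) in t2 → 2 row(s).
- t1[1] dept_id=8 → no match.
- t1[2] dept_id=2 → 5 match(es) in t2 → 5 row(s).
- t1[3] dept_id=6 → 2 match(es) in t2 → 2 row(s).
- t1[4] dept_id=8 → no match.
- 2 row(s) from t2 found no t1 partner → padded with NULL.

(Heidi, 7); (Heidi, 8); (Liam, 7); (Liam, 8); (Vik, 3); (Vik, 4); (Vik, 6); (Vik, 7); (Vik, 8); (NULL, 1); (NULL, 1)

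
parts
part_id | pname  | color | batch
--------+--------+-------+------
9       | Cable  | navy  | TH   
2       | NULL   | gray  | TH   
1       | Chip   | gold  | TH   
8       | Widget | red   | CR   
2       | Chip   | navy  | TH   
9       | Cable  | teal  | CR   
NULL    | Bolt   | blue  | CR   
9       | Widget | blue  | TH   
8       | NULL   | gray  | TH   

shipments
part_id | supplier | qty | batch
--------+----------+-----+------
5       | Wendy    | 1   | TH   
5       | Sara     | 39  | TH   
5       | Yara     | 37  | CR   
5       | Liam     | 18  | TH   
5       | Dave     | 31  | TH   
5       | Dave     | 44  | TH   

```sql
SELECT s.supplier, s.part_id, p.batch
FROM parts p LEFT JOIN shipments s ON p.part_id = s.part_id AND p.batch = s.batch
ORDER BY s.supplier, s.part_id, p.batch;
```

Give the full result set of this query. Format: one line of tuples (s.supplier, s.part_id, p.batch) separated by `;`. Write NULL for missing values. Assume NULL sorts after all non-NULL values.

(NULL, NULL, CR); (NULL, NULL, CR); (NULL, NULL, CR); (NULL, NULL, TH); (NULL, NULL, TH); (NULL, NULL, TH); (NULL, NULL, TH); (NULL, NULL, TH); (NULL, NULL, TH)

LEFT JOIN keeps every row from `parts`; unmatched rows get NULL for `shipments`'s columns.
Matching on p.part_id = s.part_id AND p.batch = s.batch. A NULL in a compared column never satisfies the condition.
- p row (part_id=9, batch=TH): no match → kept, s columns NULL.
- p row (part_id=2, batch=TH): no match → kept, s columns NULL.
- p row (part_id=1, batch=TH): no match → kept, s columns NULL.
- p row (part_id=8, batch=CR): no match → kept, s columns NULL.
- p row (part_id=2, batch=TH): no match → kept, s columns NULL.
- p row (part_id=9, batch=CR): no match → kept, s columns NULL.
- p row (part_id=NULL, batch=CR): no match → kept, s columns NULL.
- p row (part_id=9, batch=TH): no match → kept, s columns NULL.
- p row (part_id=8, batch=TH): no match → kept, s columns NULL.
After projecting and ordering:
s.supplier | s.part_id | p.batch
NULL | NULL | CR
NULL | NULL | CR
NULL | NULL | CR
NULL | NULL | TH
NULL | NULL | TH
NULL | NULL | TH
NULL | NULL | TH
NULL | NULL | TH
NULL | NULL | TH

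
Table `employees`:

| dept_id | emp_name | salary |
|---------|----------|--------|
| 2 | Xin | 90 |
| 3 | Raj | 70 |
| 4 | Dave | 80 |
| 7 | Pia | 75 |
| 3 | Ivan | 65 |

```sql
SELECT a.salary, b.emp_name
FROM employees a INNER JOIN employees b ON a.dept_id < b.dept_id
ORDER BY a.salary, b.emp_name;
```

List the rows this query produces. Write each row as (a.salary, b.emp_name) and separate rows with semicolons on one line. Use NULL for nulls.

INNER JOIN keeps only pairs where the ON condition holds.
Matching on a.dept_id < b.dept_id.
- a (dept_id=2) pairs with 4 row(s) of b.
- a (dept_id=3) pairs with 2 row(s) of b.
- a (dept_id=4) pairs with 1 row(s) of b.
- a (dept_id=7) has no partner → excluded.
- a (dept_id=3) pairs with 2 row(s) of b.
After projecting and ordering:
a.salary | b.emp_name
65 | Dave
65 | Pia
70 | Dave
70 | Pia
80 | Pia
90 | Dave
90 | Ivan
90 | Pia
90 | Raj

(65, Dave); (65, Pia); (70, Dave); (70, Pia); (80, Pia); (90, Dave); (90, Ivan); (90, Pia); (90, Raj)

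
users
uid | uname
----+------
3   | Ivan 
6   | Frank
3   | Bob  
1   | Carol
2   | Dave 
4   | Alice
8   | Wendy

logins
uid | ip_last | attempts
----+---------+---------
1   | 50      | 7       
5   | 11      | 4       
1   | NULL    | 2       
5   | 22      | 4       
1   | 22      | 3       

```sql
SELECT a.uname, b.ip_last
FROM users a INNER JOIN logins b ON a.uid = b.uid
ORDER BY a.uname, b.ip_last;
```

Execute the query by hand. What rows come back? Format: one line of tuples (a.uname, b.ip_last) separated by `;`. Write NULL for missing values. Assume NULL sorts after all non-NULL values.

(Carol, 22); (Carol, 50); (Carol, NULL)

INNER JOIN keeps only pairs where the ON condition holds.
Matching on a.uid = b.uid.
- a (uid=3) has no partner → excluded.
- a (uid=6) has no partner → excluded.
- a (uid=3) has no partner → excluded.
- a (uid=1) pairs with 3 row(s) of b.
- a (uid=2) has no partner → excluded.
- a (uid=4) has no partner → excluded.
- a (uid=8) has no partner → excluded.
After projecting and ordering:
a.uname | b.ip_last
Carol | 22
Carol | 50
Carol | NULL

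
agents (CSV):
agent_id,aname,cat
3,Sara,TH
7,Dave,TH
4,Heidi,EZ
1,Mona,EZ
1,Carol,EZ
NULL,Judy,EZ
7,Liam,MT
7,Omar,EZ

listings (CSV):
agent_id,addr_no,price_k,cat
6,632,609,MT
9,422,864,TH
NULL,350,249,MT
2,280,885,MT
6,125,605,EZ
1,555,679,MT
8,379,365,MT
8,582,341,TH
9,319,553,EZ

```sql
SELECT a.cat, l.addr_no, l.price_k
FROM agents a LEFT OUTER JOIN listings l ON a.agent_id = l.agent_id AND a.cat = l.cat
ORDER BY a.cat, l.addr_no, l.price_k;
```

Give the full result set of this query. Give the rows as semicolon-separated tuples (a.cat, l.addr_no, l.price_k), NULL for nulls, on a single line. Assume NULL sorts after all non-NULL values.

LEFT JOIN keeps every row from `agents`; unmatched rows get NULL for `listings`'s columns.
Matching on a.agent_id = l.agent_id AND a.cat = l.cat. A NULL in a compared column never satisfies the condition.
Matched pairs: 0; unmatched a rows kept: 8.

(EZ, NULL, NULL); (EZ, NULL, NULL); (EZ, NULL, NULL); (EZ, NULL, NULL); (EZ, NULL, NULL); (MT, NULL, NULL); (TH, NULL, NULL); (TH, NULL, NULL)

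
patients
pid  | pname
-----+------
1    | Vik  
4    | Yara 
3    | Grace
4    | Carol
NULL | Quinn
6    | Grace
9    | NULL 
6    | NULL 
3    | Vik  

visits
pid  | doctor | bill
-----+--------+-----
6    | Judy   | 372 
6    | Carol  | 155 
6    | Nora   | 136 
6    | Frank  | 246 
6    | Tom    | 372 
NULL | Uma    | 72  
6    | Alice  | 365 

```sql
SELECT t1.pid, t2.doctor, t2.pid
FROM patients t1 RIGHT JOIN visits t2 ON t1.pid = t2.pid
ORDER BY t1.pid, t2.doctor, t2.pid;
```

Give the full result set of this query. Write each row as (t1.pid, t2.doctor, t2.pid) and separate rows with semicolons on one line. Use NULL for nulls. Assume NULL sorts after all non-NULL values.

(6, Alice, 6); (6, Alice, 6); (6, Carol, 6); (6, Carol, 6); (6, Frank, 6); (6, Frank, 6); (6, Judy, 6); (6, Judy, 6); (6, Nora, 6); (6, Nora, 6); (6, Tom, 6); (6, Tom, 6); (NULL, Uma, NULL)

RIGHT JOIN keeps every row from `visits`; unmatched rows get NULL for `patients`'s columns.
Matching on t1.pid = t2.pid. A NULL in a compared column never satisfies the condition.
Matched pairs: 12; unmatched t2 rows kept: 1.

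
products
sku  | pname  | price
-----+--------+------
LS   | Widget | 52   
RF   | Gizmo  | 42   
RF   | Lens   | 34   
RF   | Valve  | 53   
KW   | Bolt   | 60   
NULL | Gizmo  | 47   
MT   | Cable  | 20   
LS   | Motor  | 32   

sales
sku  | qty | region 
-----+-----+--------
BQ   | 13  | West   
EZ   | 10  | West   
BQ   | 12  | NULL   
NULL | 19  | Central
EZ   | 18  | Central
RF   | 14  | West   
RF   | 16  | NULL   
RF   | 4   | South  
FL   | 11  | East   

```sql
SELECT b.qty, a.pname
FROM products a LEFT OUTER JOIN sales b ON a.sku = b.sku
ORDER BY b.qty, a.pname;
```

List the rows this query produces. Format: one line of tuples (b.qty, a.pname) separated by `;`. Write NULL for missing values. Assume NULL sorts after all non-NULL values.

(4, Gizmo); (4, Lens); (4, Valve); (14, Gizmo); (14, Lens); (14, Valve); (16, Gizmo); (16, Lens); (16, Valve); (NULL, Bolt); (NULL, Cable); (NULL, Gizmo); (NULL, Motor); (NULL, Widget)

LEFT JOIN keeps every row from `products`; unmatched rows get NULL for `sales`'s columns.
Matching on a.sku = b.sku. A NULL in a compared column never satisfies the condition.
- a[0] sku=LS → no match; kept with NULLs on the b side.
- a[1] sku=RF → 3 match(es) in b → 3 row(s).
- a[2] sku=RF → 3 match(es) in b → 3 row(s).
- a[3] sku=RF → 3 match(es) in b → 3 row(s).
- a[4] sku=KW → no match; kept with NULLs on the b side.
- a[5] sku=NULL → no match; kept with NULLs on the b side.
- a[6] sku=MT → no match; kept with NULLs on the b side.
- a[7] sku=LS → no match; kept with NULLs on the b side.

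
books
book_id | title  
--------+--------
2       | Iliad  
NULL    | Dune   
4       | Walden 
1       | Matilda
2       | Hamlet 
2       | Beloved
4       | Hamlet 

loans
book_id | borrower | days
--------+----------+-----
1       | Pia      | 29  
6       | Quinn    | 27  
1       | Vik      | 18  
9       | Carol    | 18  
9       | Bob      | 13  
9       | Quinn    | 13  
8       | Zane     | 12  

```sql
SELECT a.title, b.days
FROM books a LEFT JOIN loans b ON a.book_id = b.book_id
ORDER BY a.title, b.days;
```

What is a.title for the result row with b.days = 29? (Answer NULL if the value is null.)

Matilda

LEFT JOIN keeps every row from `books`; unmatched rows get NULL for `loans`'s columns.
Matching on a.book_id = b.book_id. A NULL in a compared column never satisfies the condition.
- book_id=2: no b row matches, row kept with b columns NULL.
- book_id=NULL: no b row matches, row kept with b columns NULL.
- book_id=4: no b row matches, row kept with b columns NULL.
- book_id=1: 2 matching b row(s), so 2 row(s) emitted.
- book_id=2: no b row matches, row kept with b columns NULL.
- book_id=2: no b row matches, row kept with b columns NULL.
- book_id=4: no b row matches, row kept with b columns NULL.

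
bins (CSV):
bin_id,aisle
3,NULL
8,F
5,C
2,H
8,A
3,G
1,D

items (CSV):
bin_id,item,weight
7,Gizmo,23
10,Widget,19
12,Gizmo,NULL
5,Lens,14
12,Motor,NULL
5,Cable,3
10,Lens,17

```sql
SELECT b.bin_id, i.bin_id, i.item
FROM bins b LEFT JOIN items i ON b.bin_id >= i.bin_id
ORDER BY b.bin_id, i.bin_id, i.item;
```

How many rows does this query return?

12

LEFT JOIN keeps every row from `bins`; unmatched rows get NULL for `items`'s columns.
Matching on b.bin_id >= i.bin_id.
- b (bin_id=3) has no partner → padded with NULL.
- b (bin_id=8) pairs with 3 row(s) of i.
- b (bin_id=5) pairs with 2 row(s) of i.
- b (bin_id=2) has no partner → padded with NULL.
- b (bin_id=8) pairs with 3 row(s) of i.
- b (bin_id=3) has no partner → padded with NULL.
- b (bin_id=1) has no partner → padded with NULL.
Total: 8 matched + 4 padded = 12 rows.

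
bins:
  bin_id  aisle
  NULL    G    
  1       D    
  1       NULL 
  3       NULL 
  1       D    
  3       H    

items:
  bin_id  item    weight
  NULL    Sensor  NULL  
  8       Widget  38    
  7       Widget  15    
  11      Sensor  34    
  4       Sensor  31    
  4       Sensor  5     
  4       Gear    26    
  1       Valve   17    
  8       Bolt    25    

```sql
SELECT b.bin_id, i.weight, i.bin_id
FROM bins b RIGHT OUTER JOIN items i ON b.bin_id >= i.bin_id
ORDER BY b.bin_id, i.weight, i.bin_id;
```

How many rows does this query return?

RIGHT JOIN keeps every row from `items`; unmatched rows get NULL for `bins`'s columns.
Matching on b.bin_id >= i.bin_id. A NULL in a compared column never satisfies the condition.
Matched pairs: 5; unmatched i rows kept: 8.
Total: 5 matched + 8 padded = 13 rows.

13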